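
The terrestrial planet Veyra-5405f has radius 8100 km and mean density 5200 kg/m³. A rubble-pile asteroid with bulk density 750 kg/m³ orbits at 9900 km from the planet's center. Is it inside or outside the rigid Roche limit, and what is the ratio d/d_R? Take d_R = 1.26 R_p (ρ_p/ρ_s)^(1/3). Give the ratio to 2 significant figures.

inside; d/d_R ≈ 0.51

d_R = 1.26 × (8100 km) × (5200/750)^(1/3) = 19460 km
d/d_R = (9900) / (19460) = 0.51
Since d/d_R < 1, the body is inside the Roche limit.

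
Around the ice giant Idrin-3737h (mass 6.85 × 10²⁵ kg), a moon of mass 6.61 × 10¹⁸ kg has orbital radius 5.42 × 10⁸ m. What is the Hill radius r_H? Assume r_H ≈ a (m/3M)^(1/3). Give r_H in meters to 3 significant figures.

1.72 × 10⁶ m

r_H ≈ a (m/3M)^(1/3)
    = (5.42 × 10⁸) × (6.61 × 10¹⁸ / (3 × 6.85 × 10²⁵))^(1/3)
    = 1.72 × 10⁶ m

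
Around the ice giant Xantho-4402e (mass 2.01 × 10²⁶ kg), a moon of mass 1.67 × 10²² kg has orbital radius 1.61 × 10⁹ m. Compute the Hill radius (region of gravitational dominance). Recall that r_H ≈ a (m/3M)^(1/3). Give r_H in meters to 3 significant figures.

4.87 × 10⁷ m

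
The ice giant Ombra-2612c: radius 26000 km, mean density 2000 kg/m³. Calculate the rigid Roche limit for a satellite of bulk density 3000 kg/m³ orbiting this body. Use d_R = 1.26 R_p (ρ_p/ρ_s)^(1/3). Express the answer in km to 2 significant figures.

29000 km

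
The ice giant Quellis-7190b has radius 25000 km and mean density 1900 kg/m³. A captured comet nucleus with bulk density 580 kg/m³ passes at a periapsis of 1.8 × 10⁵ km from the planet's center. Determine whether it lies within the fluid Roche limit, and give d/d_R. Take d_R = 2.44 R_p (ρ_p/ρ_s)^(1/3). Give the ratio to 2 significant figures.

d_R = 2.44 × (25000 km) × (1900/580)^(1/3) = 90600 km
d/d_R = (1.8 × 10⁵) / (90600) = 2.0
Since d/d_R > 1, the body is outside the Roche limit.

outside; d/d_R ≈ 2.0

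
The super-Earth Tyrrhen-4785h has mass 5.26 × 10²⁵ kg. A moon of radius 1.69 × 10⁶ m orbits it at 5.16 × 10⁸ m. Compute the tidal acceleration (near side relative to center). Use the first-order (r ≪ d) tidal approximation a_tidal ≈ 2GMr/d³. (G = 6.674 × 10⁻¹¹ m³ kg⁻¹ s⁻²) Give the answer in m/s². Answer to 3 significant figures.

8.64 × 10⁻⁵ m/s²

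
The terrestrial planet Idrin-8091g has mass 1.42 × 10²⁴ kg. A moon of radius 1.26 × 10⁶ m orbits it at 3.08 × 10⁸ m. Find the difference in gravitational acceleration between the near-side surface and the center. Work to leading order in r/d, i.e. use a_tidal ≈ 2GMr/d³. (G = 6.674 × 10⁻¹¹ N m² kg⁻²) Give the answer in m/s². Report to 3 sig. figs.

Since r ≪ d, expand the inverse-square field across one radius to get the leading 2GMr/d³ term.
Δa = 2GMr/d³
   = 2 × (6.674 × 10⁻¹¹) × (1.42 × 10²⁴) × (1.26 × 10⁶) / (3.08 × 10⁸)³
   = 8.17 × 10⁻⁶ m/s²

8.17 × 10⁻⁶ m/s²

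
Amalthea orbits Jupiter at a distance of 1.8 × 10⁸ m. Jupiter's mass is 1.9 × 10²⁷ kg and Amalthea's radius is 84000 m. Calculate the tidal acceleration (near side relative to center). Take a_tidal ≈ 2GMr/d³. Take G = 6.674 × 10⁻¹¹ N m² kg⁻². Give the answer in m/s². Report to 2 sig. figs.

a_tidal = 2GMr/d³
        = 2 × (6.674 × 10⁻¹¹) × (1.9 × 10²⁷) × (84000) / (1.8 × 10⁸)³
        = 3.7 × 10⁻³ m/s²

3.7 × 10⁻³ m/s²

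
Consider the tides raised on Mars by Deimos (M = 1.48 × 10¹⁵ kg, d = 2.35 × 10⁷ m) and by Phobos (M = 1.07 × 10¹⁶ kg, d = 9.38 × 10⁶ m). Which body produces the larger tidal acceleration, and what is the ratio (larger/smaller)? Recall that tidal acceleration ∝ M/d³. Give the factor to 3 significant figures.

Tidal stretch scales as M/d³; compute that for each body.
Deimos: (1.48 × 10¹⁵) / (2.35 × 10⁷)³ = 1.140 × 10⁻⁷
Phobos: (1.07 × 10¹⁶) / (9.38 × 10⁶)³ = 1.297 × 10⁻⁵
Ratio (larger/smaller) = 114

Phobos, by a factor of ≈ 114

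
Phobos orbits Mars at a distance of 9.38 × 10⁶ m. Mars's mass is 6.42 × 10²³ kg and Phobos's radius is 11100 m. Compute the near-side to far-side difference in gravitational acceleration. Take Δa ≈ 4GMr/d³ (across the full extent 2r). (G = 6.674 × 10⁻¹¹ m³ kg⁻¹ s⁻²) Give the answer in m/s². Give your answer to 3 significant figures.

2.31 × 10⁻³ m/s²

Δg = 4GMr/d³
   = 4 × (6.674 × 10⁻¹¹) × (6.42 × 10²³) × (11100) / (9.38 × 10⁶)³
   = 2.31 × 10⁻³ m/s²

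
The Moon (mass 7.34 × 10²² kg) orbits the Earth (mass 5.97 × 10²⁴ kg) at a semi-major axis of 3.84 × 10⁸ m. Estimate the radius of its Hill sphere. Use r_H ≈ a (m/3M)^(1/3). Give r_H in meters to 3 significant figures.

r_H ≈ a (m/3M)^(1/3)
    = (3.84 × 10⁸) × (7.34 × 10²² / (3 × 5.97 × 10²⁴))^(1/3)
    = 6.15 × 10⁷ m

6.15 × 10⁷ m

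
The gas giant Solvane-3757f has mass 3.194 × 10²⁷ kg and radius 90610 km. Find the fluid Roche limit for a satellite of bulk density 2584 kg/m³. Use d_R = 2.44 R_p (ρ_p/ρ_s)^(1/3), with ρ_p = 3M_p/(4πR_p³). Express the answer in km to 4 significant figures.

ρ_p = 3M_p/(4πR_p³) = 3 × (3.194 × 10²⁷) / (4π × (9.061 × 10⁷ m)³) = 1025 kg/m³
d_R = 2.44 × 90610 km × (1025/2584)^(1/3)
    = 1.624 × 10⁵ km

1.624 × 10⁵ km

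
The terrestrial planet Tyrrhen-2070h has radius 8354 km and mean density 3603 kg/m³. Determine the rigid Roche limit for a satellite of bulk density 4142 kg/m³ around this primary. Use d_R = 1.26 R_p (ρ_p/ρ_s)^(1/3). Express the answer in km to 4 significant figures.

d_R = 1.26 × 8354 km × (3603/4142)^(1/3)
    = 10050 km

10050 km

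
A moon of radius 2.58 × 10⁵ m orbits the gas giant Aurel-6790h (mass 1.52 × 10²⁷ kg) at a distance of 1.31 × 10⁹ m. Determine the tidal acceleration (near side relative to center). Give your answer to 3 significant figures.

2.33 × 10⁻⁵ m/s²

Δg = 2GMr/d³
   = 2 × (6.674 × 10⁻¹¹) × (1.52 × 10²⁷) × (2.58 × 10⁵) / (1.31 × 10⁹)³
   = 2.33 × 10⁻⁵ m/s²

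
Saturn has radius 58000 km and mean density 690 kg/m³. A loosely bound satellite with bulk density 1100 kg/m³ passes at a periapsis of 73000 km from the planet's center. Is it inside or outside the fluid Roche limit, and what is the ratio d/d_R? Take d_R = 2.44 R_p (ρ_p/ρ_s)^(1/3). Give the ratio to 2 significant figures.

d_R = 2.44 × (58000 km) × (690/1100)^(1/3) = 1.211 × 10⁵ km
d/d_R = (73000) / (1.211 × 10⁵) = 0.60
Since d/d_R < 1, the body is inside the Roche limit.

inside; d/d_R ≈ 0.60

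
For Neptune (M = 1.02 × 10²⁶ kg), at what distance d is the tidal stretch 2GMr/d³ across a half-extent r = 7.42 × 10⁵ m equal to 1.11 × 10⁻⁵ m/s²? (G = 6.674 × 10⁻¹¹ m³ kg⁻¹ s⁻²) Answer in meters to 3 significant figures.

2GMr/d³ = a_tidal  ⇒  d = (2GMr / a_tidal)^(1/3)
d = (2 × 6.674×10⁻¹¹ × (1.02 × 10²⁶) × (7.42 × 10⁵) / (1.11 × 10⁻⁵))^(1/3)
  = 9.69 × 10⁸ m

9.69 × 10⁸ m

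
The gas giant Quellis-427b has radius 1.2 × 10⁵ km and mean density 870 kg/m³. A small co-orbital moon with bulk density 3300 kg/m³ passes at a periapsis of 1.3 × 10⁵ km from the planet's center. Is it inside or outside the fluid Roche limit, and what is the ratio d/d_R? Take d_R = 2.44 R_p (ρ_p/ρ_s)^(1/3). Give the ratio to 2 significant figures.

d_R = 2.44 × (1.2 × 10⁵ km) × (870/3300)^(1/3) = 1.877 × 10⁵ km
d/d_R = (1.3 × 10⁵) / (1.877 × 10⁵) = 0.69
Since d/d_R < 1, the body is inside the Roche limit.

inside; d/d_R ≈ 0.69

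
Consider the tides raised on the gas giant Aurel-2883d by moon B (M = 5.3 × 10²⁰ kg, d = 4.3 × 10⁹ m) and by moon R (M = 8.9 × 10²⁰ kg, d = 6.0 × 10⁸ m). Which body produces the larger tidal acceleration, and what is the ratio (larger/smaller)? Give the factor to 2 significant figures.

Moon R, by a factor of ≈ 620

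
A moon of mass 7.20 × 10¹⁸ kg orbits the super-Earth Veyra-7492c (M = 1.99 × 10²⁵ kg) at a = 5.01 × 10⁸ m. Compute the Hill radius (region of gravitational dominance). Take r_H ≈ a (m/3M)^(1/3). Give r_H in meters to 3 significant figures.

r_H ≈ a (m/3M)^(1/3)
    = (5.01 × 10⁸) × (7.20 × 10¹⁸ / (3 × 1.99 × 10²⁵))^(1/3)
    = 2.48 × 10⁶ m

2.48 × 10⁶ m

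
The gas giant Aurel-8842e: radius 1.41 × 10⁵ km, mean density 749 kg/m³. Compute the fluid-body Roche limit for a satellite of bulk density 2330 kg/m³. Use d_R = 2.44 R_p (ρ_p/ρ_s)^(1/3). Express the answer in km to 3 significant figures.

d_R = 2.44 × 1.41 × 10⁵ km × (749/2330)^(1/3)
    = 2.36 × 10⁵ km

2.36 × 10⁵ km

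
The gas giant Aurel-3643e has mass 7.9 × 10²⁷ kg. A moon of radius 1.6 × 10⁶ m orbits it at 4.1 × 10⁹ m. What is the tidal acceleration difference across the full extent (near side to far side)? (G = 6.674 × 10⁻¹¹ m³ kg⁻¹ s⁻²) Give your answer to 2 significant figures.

4.9 × 10⁻⁵ m/s²

Δa = 4GMr/d³
   = 4 × (6.674 × 10⁻¹¹) × (7.9 × 10²⁷) × (1.6 × 10⁶) / (4.1 × 10⁹)³
   = 4.9 × 10⁻⁵ m/s²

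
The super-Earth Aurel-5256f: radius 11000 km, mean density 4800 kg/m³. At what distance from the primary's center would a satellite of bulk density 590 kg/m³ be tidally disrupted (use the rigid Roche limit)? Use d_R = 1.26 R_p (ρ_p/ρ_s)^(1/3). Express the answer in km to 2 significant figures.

28000 km

d_R = 1.26 × 11000 km × (4800/590)^(1/3)
    = 28000 km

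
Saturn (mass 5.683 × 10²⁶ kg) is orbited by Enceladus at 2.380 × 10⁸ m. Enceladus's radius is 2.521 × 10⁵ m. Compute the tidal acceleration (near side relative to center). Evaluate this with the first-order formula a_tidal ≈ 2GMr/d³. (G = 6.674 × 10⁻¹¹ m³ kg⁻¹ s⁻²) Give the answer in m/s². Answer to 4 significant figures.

Differencing GM/(d−r)² and GM/d² to first order in r/d gives 2GMr/d³.
Δg = 2GMr/d³
   = 2 × (6.674 × 10⁻¹¹) × (5.683 × 10²⁶) × (2.521 × 10⁵) / (2.380 × 10⁸)³
   = 1.419 × 10⁻³ m/s²

1.419 × 10⁻³ m/s²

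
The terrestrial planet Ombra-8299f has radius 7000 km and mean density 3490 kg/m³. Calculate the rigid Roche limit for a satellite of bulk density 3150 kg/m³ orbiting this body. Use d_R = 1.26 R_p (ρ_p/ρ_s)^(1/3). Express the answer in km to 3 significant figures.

d_R = 1.26 × 7000 km × (3490/3150)^(1/3)
    = 9130 km

9130 km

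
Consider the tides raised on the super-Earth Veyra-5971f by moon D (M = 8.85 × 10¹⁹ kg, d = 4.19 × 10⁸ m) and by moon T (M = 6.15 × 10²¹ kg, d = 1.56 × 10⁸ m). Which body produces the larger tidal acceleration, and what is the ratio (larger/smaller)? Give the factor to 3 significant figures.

Moon T, by a factor of ≈ 1350

The tide-raising term goes as M/d³ (the gradient of a 1/d² field).
Moon D: (8.85 × 10¹⁹) / (4.19 × 10⁸)³ = 1.203 × 10⁻⁶
Moon T: (6.15 × 10²¹) / (1.56 × 10⁸)³ = 1.620 × 10⁻³
Ratio (larger/smaller) = 1350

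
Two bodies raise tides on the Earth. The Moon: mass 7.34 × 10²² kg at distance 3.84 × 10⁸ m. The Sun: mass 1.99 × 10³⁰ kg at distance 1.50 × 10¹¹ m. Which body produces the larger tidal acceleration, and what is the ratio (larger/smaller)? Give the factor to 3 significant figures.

The Moon, by a factor of ≈ 2.20

Tidal acceleration ∝ M/d³, so compare M/d³ for each.
The Moon: (7.34 × 10²²) / (3.84 × 10⁸)³ = 1.296 × 10⁻³
The Sun: (1.99 × 10³⁰) / (1.50 × 10¹¹)³ = 5.896 × 10⁻⁴
Ratio (larger/smaller) = 2.20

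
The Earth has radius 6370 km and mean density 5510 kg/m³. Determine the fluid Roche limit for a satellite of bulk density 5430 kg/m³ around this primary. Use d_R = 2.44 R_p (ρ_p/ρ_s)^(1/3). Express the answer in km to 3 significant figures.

15600 km

d_R = 2.44 × 6370 km × (5510/5430)^(1/3)
    = 15600 km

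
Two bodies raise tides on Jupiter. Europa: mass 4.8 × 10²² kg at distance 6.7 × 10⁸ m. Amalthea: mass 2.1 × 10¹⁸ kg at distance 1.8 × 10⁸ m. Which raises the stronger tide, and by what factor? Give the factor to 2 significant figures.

Compare M/d³ for the two perturbers:
Europa: (4.8 × 10²²) / (6.7 × 10⁸)³ = 1.596 × 10⁻⁴
Amalthea: (2.1 × 10¹⁸) / (1.8 × 10⁸)³ = 3.601 × 10⁻⁷
Ratio (larger/smaller) = 440

Europa, by a factor of ≈ 440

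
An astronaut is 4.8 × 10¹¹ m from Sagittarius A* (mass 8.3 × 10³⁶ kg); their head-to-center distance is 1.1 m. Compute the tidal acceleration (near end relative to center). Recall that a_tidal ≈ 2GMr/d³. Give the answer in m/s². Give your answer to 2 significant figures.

1.1 × 10⁻⁸ m/s²

Δa = 2GMr/d³
   = 2 × (6.674 × 10⁻¹¹) × (8.3 × 10³⁶) × (1.1) / (4.8 × 10¹¹)³
   = 1.1 × 10⁻⁸ m/s²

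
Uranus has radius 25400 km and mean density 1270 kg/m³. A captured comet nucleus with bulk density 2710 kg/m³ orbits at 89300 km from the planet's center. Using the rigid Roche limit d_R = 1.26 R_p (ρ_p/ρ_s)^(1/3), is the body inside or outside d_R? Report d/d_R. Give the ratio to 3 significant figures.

outside; d/d_R ≈ 3.59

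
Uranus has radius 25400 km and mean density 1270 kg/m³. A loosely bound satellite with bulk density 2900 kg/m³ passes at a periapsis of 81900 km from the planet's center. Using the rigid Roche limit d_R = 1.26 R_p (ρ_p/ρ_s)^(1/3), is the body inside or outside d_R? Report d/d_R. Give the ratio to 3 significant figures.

d_R = 1.26 × (25400 km) × (1270/2900)^(1/3) = 24300 km
d/d_R = (81900) / (24300) = 3.37
Since d/d_R > 1, the body is outside the Roche limit.

outside; d/d_R ≈ 3.37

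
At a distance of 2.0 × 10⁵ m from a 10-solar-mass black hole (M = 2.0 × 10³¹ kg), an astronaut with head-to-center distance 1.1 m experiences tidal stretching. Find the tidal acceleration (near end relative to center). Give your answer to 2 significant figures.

Since r ≪ d, expand the inverse-square field across one radius to get the leading 2GMr/d³ term.
Δg = 2GMr/d³
   = 2 × (6.674 × 10⁻¹¹) × (2.0 × 10³¹) × (1.1) / (2.0 × 10⁵)³
   = 3.7 × 10⁵ m/s²

3.7 × 10⁵ m/s²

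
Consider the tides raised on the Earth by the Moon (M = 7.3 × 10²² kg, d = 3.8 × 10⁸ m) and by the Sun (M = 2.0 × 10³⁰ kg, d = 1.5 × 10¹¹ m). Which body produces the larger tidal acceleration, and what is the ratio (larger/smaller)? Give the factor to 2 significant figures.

The Moon, by a factor of ≈ 2.2

Tidal acceleration ∝ M/d³, so compare M/d³ for each.
The Moon: (7.3 × 10²²) / (3.8 × 10⁸)³ = 1.330 × 10⁻³
The Sun: (2.0 × 10³⁰) / (1.5 × 10¹¹)³ = 5.926 × 10⁻⁴
Ratio (larger/smaller) = 2.2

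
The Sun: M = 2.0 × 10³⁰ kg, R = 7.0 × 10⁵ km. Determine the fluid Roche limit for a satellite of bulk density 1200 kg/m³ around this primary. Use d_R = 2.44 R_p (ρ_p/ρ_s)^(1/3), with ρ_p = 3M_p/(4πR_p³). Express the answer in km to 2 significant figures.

ρ_p = 3M_p/(4πR_p³) = 3 × (2.0 × 10³⁰) / (4π × (7.0 × 10⁸ m)³) = 1400 kg/m³
d_R = 2.44 × 7.0 × 10⁵ km × (1400/1200)^(1/3)
    = 1.8 × 10⁶ km

1.8 × 10⁶ km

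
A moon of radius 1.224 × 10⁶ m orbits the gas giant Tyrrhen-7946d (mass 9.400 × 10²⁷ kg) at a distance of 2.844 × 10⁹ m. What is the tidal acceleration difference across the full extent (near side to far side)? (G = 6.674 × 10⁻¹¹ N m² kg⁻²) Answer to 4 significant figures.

1.335 × 10⁻⁴ m/s²

Differencing GM/(d−r)² and GM/(d+r)² to first order in r/d gives 4GMr/d³.
Δa = 4GMr/d³
   = 4 × (6.674 × 10⁻¹¹) × (9.400 × 10²⁷) × (1.224 × 10⁶) / (2.844 × 10⁹)³
   = 1.335 × 10⁻⁴ m/s²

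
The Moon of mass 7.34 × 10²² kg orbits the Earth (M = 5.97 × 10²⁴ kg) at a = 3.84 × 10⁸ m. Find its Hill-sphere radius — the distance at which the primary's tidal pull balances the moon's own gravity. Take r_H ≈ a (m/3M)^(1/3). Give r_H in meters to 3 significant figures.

r_H ≈ a (m/3M)^(1/3)
    = (3.84 × 10⁸) × (7.34 × 10²² / (3 × 5.97 × 10²⁴))^(1/3)
    = 6.15 × 10⁷ m

6.15 × 10⁷ m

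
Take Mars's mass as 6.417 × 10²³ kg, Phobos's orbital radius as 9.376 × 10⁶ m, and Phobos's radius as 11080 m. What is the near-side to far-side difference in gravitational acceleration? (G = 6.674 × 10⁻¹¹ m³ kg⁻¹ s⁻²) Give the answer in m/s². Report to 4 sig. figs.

2.303 × 10⁻³ m/s²

Δa = 4GMr/d³
   = 4 × (6.674 × 10⁻¹¹) × (6.417 × 10²³) × (11080) / (9.376 × 10⁶)³
   = 2.303 × 10⁻³ m/s²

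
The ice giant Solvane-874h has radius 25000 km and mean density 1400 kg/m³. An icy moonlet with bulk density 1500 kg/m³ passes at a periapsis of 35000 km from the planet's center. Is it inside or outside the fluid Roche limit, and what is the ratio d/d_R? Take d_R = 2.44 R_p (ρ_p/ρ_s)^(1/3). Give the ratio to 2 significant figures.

inside; d/d_R ≈ 0.59

d_R = 2.44 × (25000 km) × (1400/1500)^(1/3) = 59610 km
d/d_R = (35000) / (59610) = 0.59
Since d/d_R < 1, the body is inside the Roche limit.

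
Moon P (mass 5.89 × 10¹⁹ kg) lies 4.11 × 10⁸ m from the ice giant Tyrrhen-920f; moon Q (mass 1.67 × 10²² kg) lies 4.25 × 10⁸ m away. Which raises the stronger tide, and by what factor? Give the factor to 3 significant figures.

Tidal stretch scales as M/d³; compute that for each body.
Moon P: (5.89 × 10¹⁹) / (4.11 × 10⁸)³ = 8.484 × 10⁻⁷
Moon Q: (1.67 × 10²²) / (4.25 × 10⁸)³ = 2.175 × 10⁻⁴
Ratio (larger/smaller) = 256

Moon Q, by a factor of ≈ 256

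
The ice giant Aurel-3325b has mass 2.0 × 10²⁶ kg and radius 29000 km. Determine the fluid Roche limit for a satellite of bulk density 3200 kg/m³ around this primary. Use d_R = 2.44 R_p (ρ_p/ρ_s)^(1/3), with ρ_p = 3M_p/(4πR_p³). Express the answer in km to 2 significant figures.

ρ_p = 3M_p/(4πR_p³) = 3 × (2.0 × 10²⁶) / (4π × (2.9 × 10⁷ m)³) = 2000 kg/m³
d_R = 2.44 × 29000 km × (2000/3200)^(1/3)
    = 60000 km

60000 km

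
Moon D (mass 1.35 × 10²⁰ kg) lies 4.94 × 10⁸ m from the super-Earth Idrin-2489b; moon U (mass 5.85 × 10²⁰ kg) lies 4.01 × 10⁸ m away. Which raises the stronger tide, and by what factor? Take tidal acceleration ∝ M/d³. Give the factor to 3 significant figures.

Tidal stretch scales as M/d³; compute that for each body.
Moon D: (1.35 × 10²⁰) / (4.94 × 10⁸)³ = 1.120 × 10⁻⁶
Moon U: (5.85 × 10²⁰) / (4.01 × 10⁸)³ = 9.072 × 10⁻⁶
Ratio (larger/smaller) = 8.10

Moon U, by a factor of ≈ 8.10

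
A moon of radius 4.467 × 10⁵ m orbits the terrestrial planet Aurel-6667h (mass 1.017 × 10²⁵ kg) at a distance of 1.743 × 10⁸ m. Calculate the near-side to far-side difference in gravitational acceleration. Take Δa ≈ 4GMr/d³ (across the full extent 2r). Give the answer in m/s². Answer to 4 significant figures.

2.290 × 10⁻⁴ m/s²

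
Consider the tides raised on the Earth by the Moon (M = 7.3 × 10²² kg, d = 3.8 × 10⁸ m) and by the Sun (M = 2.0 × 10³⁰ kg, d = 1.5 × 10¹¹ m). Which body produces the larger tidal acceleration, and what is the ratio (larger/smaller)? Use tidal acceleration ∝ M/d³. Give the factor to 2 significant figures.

Tidal acceleration ∝ M/d³, so compare M/d³ for each.
The Moon: (7.3 × 10²²) / (3.8 × 10⁸)³ = 1.330 × 10⁻³
The Sun: (2.0 × 10³⁰) / (1.5 × 10¹¹)³ = 5.926 × 10⁻⁴
Ratio (larger/smaller) = 2.2

The Moon, by a factor of ≈ 2.2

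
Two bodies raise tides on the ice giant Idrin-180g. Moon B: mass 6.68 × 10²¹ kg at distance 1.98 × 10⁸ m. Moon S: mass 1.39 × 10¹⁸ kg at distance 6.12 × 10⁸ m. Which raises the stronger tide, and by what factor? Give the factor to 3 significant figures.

Compare M/d³ for the two perturbers:
Moon B: (6.68 × 10²¹) / (1.98 × 10⁸)³ = 8.606 × 10⁻⁴
Moon S: (1.39 × 10¹⁸) / (6.12 × 10⁸)³ = 6.064 × 10⁻⁹
Ratio (larger/smaller) = 1.42 × 10⁵

Moon B, by a factor of ≈ 1.42 × 10⁵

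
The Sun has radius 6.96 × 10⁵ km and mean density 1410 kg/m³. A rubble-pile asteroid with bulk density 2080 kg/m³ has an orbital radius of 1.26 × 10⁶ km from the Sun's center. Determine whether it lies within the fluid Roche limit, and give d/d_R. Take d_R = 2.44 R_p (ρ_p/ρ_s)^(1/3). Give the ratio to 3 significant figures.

inside; d/d_R ≈ 0.845

d_R = 2.44 × (6.96 × 10⁵ km) × (1410/2080)^(1/3) = 1.492 × 10⁶ km
d/d_R = (1.26 × 10⁶) / (1.492 × 10⁶) = 0.845
Since d/d_R < 1, the body is inside the Roche limit.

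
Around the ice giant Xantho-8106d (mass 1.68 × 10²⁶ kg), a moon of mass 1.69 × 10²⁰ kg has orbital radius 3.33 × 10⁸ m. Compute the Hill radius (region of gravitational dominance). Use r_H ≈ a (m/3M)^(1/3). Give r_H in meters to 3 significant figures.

2.31 × 10⁶ m

r_H ≈ a (m/3M)^(1/3)
    = (3.33 × 10⁸) × (1.69 × 10²⁰ / (3 × 1.68 × 10²⁶))^(1/3)
    = 2.31 × 10⁶ m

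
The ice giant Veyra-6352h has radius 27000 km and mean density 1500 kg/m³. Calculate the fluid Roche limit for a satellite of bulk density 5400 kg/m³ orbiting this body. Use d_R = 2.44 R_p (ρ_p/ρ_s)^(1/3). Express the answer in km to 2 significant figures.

43000 km

d_R = 2.44 × 27000 km × (1500/5400)^(1/3)
    = 43000 km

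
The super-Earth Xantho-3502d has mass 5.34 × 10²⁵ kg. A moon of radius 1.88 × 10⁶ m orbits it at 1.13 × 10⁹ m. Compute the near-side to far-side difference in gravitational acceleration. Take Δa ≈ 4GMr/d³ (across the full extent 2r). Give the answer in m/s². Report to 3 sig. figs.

1.86 × 10⁻⁵ m/s²

The field gradient is 2GM/d³; across the full diameter 2r the difference is 4GMr/d³.
Δg = 4GMr/d³
   = 4 × (6.674 × 10⁻¹¹) × (5.34 × 10²⁵) × (1.88 × 10⁶) / (1.13 × 10⁹)³
   = 1.86 × 10⁻⁵ m/s²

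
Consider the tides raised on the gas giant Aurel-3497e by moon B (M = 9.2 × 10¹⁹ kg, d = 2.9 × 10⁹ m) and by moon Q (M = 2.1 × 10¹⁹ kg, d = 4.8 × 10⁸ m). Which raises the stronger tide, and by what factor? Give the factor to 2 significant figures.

Moon Q, by a factor of ≈ 50

Tidal stretch scales as M/d³; compute that for each body.
Moon B: (9.2 × 10¹⁹) / (2.9 × 10⁹)³ = 3.772 × 10⁻⁹
Moon Q: (2.1 × 10¹⁹) / (4.8 × 10⁸)³ = 1.899 × 10⁻⁷
Ratio (larger/smaller) = 50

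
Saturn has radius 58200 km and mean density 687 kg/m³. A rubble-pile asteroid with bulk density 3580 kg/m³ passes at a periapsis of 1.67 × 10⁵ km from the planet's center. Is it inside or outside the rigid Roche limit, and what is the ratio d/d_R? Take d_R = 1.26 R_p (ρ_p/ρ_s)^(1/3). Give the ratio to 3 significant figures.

outside; d/d_R ≈ 3.95

d_R = 1.26 × (58200 km) × (687/3580)^(1/3) = 42300 km
d/d_R = (1.67 × 10⁵) / (42300) = 3.95
Since d/d_R > 1, the body is outside the Roche limit.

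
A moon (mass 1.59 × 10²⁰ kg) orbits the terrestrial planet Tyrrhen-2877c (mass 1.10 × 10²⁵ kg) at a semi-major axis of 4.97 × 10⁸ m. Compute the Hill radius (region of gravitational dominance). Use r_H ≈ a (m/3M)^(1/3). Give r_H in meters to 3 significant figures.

8.39 × 10⁶ m

r_H ≈ a (m/3M)^(1/3)
    = (4.97 × 10⁸) × (1.59 × 10²⁰ / (3 × 1.10 × 10²⁵))^(1/3)
    = 8.39 × 10⁶ m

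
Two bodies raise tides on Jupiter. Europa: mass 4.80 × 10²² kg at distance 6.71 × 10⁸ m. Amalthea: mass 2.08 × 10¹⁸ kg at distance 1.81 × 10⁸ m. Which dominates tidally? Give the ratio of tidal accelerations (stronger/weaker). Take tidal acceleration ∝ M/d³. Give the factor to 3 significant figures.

Europa, by a factor of ≈ 453

Tidal acceleration ∝ M/d³, so compare M/d³ for each.
Europa: (4.80 × 10²²) / (6.71 × 10⁸)³ = 1.589 × 10⁻⁴
Amalthea: (2.08 × 10¹⁸) / (1.81 × 10⁸)³ = 3.508 × 10⁻⁷
Ratio (larger/smaller) = 453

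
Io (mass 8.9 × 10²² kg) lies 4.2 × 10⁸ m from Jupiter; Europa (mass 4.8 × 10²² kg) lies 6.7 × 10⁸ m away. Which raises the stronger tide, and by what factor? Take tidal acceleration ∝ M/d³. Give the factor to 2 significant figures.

The tide-raising term goes as M/d³ (the gradient of a 1/d² field).
Io: (8.9 × 10²²) / (4.2 × 10⁸)³ = 1.201 × 10⁻³
Europa: (4.8 × 10²²) / (6.7 × 10⁸)³ = 1.596 × 10⁻⁴
Ratio (larger/smaller) = 7.5

Io, by a factor of ≈ 7.5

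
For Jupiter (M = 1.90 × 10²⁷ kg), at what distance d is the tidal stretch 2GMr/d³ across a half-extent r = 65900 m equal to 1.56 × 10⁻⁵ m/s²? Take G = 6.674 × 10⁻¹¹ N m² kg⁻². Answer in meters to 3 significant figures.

2GMr/d³ = a_tidal  ⇒  d = (2GMr / a_tidal)^(1/3)
d = (2 × 6.674×10⁻¹¹ × (1.90 × 10²⁷) × (65900) / (1.56 × 10⁻⁵))^(1/3)
  = 1.02 × 10⁹ m

1.02 × 10⁹ m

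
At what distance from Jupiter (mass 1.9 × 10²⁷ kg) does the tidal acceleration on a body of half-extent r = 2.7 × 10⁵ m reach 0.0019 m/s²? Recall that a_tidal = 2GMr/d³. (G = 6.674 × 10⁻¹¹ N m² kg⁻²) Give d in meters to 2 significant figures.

2GMr/d³ = a_tidal  ⇒  d = (2GMr / a_tidal)^(1/3)
d = (2 × 6.674×10⁻¹¹ × (1.9 × 10²⁷) × (2.7 × 10⁵) / (0.0019))^(1/3)
  = 3.3 × 10⁸ m

3.3 × 10⁸ m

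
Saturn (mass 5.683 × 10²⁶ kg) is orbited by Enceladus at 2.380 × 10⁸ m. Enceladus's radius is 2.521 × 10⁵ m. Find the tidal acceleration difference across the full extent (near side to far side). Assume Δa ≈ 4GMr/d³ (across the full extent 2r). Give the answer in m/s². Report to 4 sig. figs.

a_tidal = 4GMr/d³
        = 4 × (6.674 × 10⁻¹¹) × (5.683 × 10²⁶) × (2.521 × 10⁵) / (2.380 × 10⁸)³
        = 2.837 × 10⁻³ m/s²

2.837 × 10⁻³ m/s²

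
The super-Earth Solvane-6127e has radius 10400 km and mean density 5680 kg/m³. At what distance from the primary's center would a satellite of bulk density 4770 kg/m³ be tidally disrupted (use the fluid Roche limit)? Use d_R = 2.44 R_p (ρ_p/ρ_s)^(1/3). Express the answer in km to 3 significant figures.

26900 km

d_R = 2.44 × 10400 km × (5680/4770)^(1/3)
    = 26900 km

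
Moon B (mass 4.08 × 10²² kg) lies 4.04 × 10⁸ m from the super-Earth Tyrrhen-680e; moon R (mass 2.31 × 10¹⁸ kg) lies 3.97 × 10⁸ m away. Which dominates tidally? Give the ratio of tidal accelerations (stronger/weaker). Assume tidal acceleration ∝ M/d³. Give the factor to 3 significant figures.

Tidal stretch scales as M/d³; compute that for each body.
Moon B: (4.08 × 10²²) / (4.04 × 10⁸)³ = 6.188 × 10⁻⁴
Moon R: (2.31 × 10¹⁸) / (3.97 × 10⁸)³ = 3.692 × 10⁻⁸
Ratio (larger/smaller) = 16800

Moon B, by a factor of ≈ 16800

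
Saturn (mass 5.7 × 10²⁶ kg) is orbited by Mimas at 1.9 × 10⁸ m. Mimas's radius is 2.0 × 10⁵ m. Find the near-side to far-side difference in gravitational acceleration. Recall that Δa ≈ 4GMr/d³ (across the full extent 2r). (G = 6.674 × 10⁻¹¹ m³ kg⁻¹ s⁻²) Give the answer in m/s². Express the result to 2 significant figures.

4.4 × 10⁻³ m/s²

a_tidal = 4GMr/d³
        = 4 × (6.674 × 10⁻¹¹) × (5.7 × 10²⁶) × (2.0 × 10⁵) / (1.9 × 10⁸)³
        = 4.4 × 10⁻³ m/s²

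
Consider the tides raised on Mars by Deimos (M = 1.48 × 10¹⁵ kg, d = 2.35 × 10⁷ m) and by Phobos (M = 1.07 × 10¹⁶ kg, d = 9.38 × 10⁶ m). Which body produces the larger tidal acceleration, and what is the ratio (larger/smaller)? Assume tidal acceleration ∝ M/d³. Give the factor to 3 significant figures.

Tidal acceleration ∝ M/d³, so compare M/d³ for each.
Deimos: (1.48 × 10¹⁵) / (2.35 × 10⁷)³ = 1.140 × 10⁻⁷
Phobos: (1.07 × 10¹⁶) / (9.38 × 10⁶)³ = 1.297 × 10⁻⁵
Ratio (larger/smaller) = 114

Phobos, by a factor of ≈ 114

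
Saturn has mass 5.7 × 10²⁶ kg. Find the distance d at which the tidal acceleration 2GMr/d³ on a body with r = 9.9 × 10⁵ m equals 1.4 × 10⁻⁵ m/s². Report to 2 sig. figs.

1.8 × 10⁹ m

2GMr/d³ = a_tidal  ⇒  d = (2GMr / a_tidal)^(1/3)
d = (2 × 6.674×10⁻¹¹ × (5.7 × 10²⁶) × (9.9 × 10⁵) / (1.4 × 10⁻⁵))^(1/3)
  = 1.8 × 10⁹ m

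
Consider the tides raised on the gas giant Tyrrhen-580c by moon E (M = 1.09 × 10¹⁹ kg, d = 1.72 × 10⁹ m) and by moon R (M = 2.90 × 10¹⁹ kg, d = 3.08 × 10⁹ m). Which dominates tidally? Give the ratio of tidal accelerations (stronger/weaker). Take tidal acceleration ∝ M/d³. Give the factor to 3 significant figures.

Moon E, by a factor of ≈ 2.16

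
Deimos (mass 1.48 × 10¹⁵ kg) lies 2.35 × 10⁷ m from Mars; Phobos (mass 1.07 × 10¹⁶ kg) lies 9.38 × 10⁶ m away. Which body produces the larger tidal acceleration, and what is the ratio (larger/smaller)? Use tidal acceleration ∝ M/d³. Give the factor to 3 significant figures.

Phobos, by a factor of ≈ 114

Tidal stretch scales as M/d³; compute that for each body.
Deimos: (1.48 × 10¹⁵) / (2.35 × 10⁷)³ = 1.140 × 10⁻⁷
Phobos: (1.07 × 10¹⁶) / (9.38 × 10⁶)³ = 1.297 × 10⁻⁵
Ratio (larger/smaller) = 114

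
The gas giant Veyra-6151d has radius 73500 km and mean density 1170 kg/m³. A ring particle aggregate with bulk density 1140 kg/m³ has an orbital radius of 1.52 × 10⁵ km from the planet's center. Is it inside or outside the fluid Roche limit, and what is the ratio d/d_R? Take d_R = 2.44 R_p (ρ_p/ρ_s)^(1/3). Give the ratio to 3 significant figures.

inside; d/d_R ≈ 0.840

d_R = 2.44 × (73500 km) × (1170/1140)^(1/3) = 1.809 × 10⁵ km
d/d_R = (1.52 × 10⁵) / (1.809 × 10⁵) = 0.840
Since d/d_R < 1, the body is inside the Roche limit.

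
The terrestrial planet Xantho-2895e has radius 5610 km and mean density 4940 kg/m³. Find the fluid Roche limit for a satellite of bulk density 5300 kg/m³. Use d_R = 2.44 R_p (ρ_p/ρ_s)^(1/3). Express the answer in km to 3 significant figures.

13400 km

d_R = 2.44 × 5610 km × (4940/5300)^(1/3)
    = 13400 km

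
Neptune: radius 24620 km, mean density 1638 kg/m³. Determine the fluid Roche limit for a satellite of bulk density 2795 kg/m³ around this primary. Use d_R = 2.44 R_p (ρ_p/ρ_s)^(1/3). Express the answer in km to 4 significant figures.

d_R = 2.44 × 24620 km × (1638/2795)^(1/3)
    = 50270 km

50270 km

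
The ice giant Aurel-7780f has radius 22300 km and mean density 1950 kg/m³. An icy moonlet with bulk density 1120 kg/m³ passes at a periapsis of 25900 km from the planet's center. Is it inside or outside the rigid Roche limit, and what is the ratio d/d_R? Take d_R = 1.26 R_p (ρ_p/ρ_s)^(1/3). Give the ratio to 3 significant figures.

inside; d/d_R ≈ 0.766

d_R = 1.26 × (22300 km) × (1950/1120)^(1/3) = 33800 km
d/d_R = (25900) / (33800) = 0.766
Since d/d_R < 1, the body is inside the Roche limit.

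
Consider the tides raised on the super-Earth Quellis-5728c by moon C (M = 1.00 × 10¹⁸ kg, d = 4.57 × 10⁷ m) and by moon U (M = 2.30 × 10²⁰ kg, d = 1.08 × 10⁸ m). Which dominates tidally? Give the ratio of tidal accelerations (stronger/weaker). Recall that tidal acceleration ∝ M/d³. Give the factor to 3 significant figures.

Moon U, by a factor of ≈ 17.4

Compare M/d³ for the two perturbers:
Moon C: (1.00 × 10¹⁸) / (4.57 × 10⁷)³ = 1.048 × 10⁻⁵
Moon U: (2.30 × 10²⁰) / (1.08 × 10⁸)³ = 1.826 × 10⁻⁴
Ratio (larger/smaller) = 17.4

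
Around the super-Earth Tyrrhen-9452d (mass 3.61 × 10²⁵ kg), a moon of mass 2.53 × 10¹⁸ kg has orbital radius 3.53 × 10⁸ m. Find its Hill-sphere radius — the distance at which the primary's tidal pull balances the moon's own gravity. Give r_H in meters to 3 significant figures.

1.01 × 10⁶ m

r_H ≈ a (m/3M)^(1/3)
    = (3.53 × 10⁸) × (2.53 × 10¹⁸ / (3 × 3.61 × 10²⁵))^(1/3)
    = 1.01 × 10⁶ m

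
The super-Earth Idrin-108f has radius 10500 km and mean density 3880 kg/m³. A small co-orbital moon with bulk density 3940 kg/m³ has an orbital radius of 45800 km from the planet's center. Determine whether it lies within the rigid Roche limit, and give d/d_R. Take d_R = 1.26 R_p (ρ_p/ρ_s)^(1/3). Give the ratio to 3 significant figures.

outside; d/d_R ≈ 3.48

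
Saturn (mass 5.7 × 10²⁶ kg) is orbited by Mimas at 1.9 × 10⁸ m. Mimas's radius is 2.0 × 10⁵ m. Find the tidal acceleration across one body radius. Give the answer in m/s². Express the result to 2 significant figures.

2.2 × 10⁻³ m/s²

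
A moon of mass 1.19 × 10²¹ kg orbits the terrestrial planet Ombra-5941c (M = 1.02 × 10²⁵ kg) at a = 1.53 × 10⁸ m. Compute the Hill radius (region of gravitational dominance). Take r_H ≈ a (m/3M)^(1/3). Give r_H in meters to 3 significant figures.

r_H ≈ a (m/3M)^(1/3)
    = (1.53 × 10⁸) × (1.19 × 10²¹ / (3 × 1.02 × 10²⁵))^(1/3)
    = 5.18 × 10⁶ m

5.18 × 10⁶ m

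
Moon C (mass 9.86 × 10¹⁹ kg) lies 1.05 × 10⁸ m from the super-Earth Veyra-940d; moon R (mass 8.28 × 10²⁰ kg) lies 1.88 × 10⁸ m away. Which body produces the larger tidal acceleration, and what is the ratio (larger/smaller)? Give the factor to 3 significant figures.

The tide-raising term goes as M/d³ (the gradient of a 1/d² field).
Moon C: (9.86 × 10¹⁹) / (1.05 × 10⁸)³ = 8.517 × 10⁻⁵
Moon R: (8.28 × 10²⁰) / (1.88 × 10⁸)³ = 1.246 × 10⁻⁴
Ratio (larger/smaller) = 1.46

Moon R, by a factor of ≈ 1.46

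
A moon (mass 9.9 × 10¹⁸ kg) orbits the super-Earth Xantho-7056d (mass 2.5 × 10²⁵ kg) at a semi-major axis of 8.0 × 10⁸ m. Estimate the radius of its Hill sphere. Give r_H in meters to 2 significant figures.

4.1 × 10⁶ m

r_H ≈ a (m/3M)^(1/3)
    = (8.0 × 10⁸) × (9.9 × 10¹⁸ / (3 × 2.5 × 10²⁵))^(1/3)
    = 4.1 × 10⁶ m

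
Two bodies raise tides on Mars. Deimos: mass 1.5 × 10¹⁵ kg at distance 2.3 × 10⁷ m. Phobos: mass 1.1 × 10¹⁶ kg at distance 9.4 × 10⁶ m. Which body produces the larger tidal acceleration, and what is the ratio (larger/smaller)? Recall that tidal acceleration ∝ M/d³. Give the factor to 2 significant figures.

Phobos, by a factor of ≈ 110

Compare M/d³ for the two perturbers:
Deimos: (1.5 × 10¹⁵) / (2.3 × 10⁷)³ = 1.233 × 10⁻⁷
Phobos: (1.1 × 10¹⁶) / (9.4 × 10⁶)³ = 1.324 × 10⁻⁵
Ratio (larger/smaller) = 110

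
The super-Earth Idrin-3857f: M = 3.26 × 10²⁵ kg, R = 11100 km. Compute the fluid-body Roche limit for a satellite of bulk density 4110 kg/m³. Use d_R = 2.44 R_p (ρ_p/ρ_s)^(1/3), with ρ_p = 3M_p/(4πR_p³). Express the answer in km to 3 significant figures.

30200 km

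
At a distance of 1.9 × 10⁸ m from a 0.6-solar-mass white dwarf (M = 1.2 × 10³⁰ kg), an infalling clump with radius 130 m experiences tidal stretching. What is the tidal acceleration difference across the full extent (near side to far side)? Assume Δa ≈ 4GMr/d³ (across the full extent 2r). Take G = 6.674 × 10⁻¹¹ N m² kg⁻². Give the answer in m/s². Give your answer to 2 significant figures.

Δa = 4GMr/d³
   = 4 × (6.674 × 10⁻¹¹) × (1.2 × 10³⁰) × (130) / (1.9 × 10⁸)³
   = 6.1 × 10⁻³ m/s²

6.1 × 10⁻³ m/s²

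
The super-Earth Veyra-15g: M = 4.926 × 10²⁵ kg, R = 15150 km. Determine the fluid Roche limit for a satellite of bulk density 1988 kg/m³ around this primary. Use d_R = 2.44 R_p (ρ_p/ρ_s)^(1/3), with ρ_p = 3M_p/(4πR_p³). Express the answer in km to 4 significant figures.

44130 km

ρ_p = 3M_p/(4πR_p³) = 3 × (4.926 × 10²⁵) / (4π × (1.515 × 10⁷ m)³) = 3382 kg/m³
d_R = 2.44 × 15150 km × (3382/1988)^(1/3)
    = 44130 km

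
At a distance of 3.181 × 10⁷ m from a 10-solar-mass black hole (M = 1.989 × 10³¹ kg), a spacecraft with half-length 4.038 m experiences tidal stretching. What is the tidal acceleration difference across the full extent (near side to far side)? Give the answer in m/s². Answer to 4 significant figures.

The field gradient is 2GM/d³; across the full diameter 2r the difference is 4GMr/d³.
Δg = 4GMr/d³
   = 4 × (6.674 × 10⁻¹¹) × (1.989 × 10³¹) × (4.038) / (3.181 × 10⁷)³
   = 6.661 × 10⁻¹ m/s²

6.661 × 10⁻¹ m/s²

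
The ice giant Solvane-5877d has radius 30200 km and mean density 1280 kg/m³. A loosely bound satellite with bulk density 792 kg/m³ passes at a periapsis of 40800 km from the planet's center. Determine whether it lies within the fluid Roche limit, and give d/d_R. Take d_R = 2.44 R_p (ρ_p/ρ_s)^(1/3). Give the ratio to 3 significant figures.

inside; d/d_R ≈ 0.472

d_R = 2.44 × (30200 km) × (1280/792)^(1/3) = 86480 km
d/d_R = (40800) / (86480) = 0.472
Since d/d_R < 1, the body is inside the Roche limit.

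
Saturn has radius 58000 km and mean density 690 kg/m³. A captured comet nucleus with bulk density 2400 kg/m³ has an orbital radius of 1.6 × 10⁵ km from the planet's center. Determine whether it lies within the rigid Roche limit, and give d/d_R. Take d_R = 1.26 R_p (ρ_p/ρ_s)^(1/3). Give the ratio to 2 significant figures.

outside; d/d_R ≈ 3.3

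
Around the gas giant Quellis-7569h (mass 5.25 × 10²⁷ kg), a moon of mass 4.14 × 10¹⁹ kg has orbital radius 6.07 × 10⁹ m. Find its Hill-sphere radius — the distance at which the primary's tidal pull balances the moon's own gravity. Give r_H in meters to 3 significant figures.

8.38 × 10⁶ m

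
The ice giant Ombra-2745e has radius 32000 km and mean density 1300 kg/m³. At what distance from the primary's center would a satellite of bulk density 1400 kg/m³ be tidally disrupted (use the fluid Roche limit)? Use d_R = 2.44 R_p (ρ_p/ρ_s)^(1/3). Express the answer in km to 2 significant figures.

76000 km

d_R = 2.44 × 32000 km × (1300/1400)^(1/3)
    = 76000 km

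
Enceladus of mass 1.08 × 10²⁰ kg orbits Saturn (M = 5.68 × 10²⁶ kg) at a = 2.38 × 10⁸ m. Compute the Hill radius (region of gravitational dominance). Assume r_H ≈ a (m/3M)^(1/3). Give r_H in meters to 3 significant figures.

r_H ≈ a (m/3M)^(1/3)
    = (2.38 × 10⁸) × (1.08 × 10²⁰ / (3 × 5.68 × 10²⁶))^(1/3)
    = 9.49 × 10⁵ m

9.49 × 10⁵ m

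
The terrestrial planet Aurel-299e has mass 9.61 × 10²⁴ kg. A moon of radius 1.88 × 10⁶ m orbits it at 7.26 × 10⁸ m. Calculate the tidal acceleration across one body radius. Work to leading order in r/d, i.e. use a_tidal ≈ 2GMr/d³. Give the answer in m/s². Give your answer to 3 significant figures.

Differencing GM/(d−r)² and GM/d² to first order in r/d gives 2GMr/d³.
Δg = 2GMr/d³
   = 2 × (6.674 × 10⁻¹¹) × (9.61 × 10²⁴) × (1.88 × 10⁶) / (7.26 × 10⁸)³
   = 6.30 × 10⁻⁶ m/s²

6.30 × 10⁻⁶ m/s²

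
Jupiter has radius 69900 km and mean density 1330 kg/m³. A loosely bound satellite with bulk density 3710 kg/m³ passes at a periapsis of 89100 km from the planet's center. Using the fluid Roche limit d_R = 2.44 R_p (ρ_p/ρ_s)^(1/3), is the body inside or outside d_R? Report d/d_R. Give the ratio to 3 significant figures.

inside; d/d_R ≈ 0.735

d_R = 2.44 × (69900 km) × (1330/3710)^(1/3) = 1.212 × 10⁵ km
d/d_R = (89100) / (1.212 × 10⁵) = 0.735
Since d/d_R < 1, the body is inside the Roche limit.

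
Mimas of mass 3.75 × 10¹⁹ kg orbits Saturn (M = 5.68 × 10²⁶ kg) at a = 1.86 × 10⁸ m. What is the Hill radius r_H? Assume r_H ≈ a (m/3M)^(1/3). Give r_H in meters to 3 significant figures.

r_H ≈ a (m/3M)^(1/3)
    = (1.86 × 10⁸) × (3.75 × 10¹⁹ / (3 × 5.68 × 10²⁶))^(1/3)
    = 5.21 × 10⁵ m

5.21 × 10⁵ m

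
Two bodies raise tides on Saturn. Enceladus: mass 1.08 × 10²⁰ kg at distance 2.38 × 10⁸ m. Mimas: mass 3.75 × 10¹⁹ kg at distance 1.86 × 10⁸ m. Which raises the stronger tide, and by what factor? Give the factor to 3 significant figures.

Enceladus, by a factor of ≈ 1.37

Tidal acceleration ∝ M/d³, so compare M/d³ for each.
Enceladus: (1.08 × 10²⁰) / (2.38 × 10⁸)³ = 8.011 × 10⁻⁶
Mimas: (3.75 × 10¹⁹) / (1.86 × 10⁸)³ = 5.828 × 10⁻⁶
Ratio (larger/smaller) = 1.37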